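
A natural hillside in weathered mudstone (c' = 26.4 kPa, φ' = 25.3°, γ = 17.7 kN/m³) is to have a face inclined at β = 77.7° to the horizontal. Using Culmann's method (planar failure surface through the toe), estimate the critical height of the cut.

Culmann's analysis gives the critical failure plane at α_cr = (β + φ')/2 = (77.7 + 25.3)/2 = 51.5°, and the critical height
H_c = (4c'/γ) · sinβ cosφ' / [1 − cos(β − φ')]
    = (4·26.4/17.7) · sin77.7°·cos25.3° / [1 − cos(52.4°)]
    = 5.966 · 0.9770·0.9041 / [1 − 0.6101]
    = 5.966 · 0.8833 / 0.3899
    = 13.52 m

H_c = 13.52 m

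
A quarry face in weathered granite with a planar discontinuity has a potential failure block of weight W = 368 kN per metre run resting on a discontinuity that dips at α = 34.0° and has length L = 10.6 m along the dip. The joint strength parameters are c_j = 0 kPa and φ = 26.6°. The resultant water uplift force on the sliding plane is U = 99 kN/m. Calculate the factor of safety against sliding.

Resolving the block weight along and normal to the plane and applying the Mohr–Coulomb strength on the joint:
N' = W cosα − U = 368·cos34.0° − 99 = 206.1 kN/m
Driving force T = W sinα = 368·sin34.0° = 205.8 kN/m
Resisting force R = c_j·L + N'·tanφ = 0·10.6 + 206.1·tan26.6° = 0.0 + 103.2 = 103.2 kN/m
FS = R / T = 103.2 / 205.8 = 0.501

FS = 0.50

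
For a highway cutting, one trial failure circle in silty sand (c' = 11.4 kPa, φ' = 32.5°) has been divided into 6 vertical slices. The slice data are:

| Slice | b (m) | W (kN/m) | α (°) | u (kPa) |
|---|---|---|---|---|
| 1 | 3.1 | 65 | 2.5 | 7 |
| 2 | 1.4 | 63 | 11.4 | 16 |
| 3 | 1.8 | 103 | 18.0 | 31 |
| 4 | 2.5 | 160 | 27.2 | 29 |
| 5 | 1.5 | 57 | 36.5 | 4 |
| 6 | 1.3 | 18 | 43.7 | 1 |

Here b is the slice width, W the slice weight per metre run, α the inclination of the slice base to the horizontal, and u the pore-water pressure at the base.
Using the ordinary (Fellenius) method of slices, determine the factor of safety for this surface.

Ordinary method of slices: FS = Σ[c'·Δl_i + (W_i cosα_i − u_i·Δl_i)·tanφ'] / Σ W_i sinα_i, with Δl_i = b_i / cosα_i.
Slice 1: Δl = 3.1/cos2.5° = 3.103 m; N'_1 = 65·cos2.5° − 7·3.103 = 43.2; c'Δl = 35.37; W sinα = 2.8
Slice 2: Δl = 1.4/cos11.4° = 1.428 m; N'_2 = 63·cos11.4° − 16·1.428 = 38.9; c'Δl = 16.28; W sinα = 12.5
Slice 3: Δl = 1.8/cos18.0° = 1.893 m; N'_3 = 103·cos18.0° − 31·1.893 = 39.3; c'Δl = 21.58; W sinα = 31.8
Slice 4: Δl = 2.5/cos27.2° = 2.811 m; N'_4 = 160·cos27.2° − 29·2.811 = 60.8; c'Δl = 32.04; W sinα = 73.1
Slice 5: Δl = 1.5/cos36.5° = 1.866 m; N'_5 = 57·cos36.5° − 4·1.866 = 38.4; c'Δl = 21.27; W sinα = 33.9
Slice 6: Δl = 1.3/cos43.7° = 1.798 m; N'_6 = 18·cos43.7° − 1·1.798 = 11.2; c'Δl = 20.50; W sinα = 12.4
Σc'Δl = 147.0 kN/m; ΣN' = 231.8 kN/m; ΣW sinα = 166.6 kN/m
Resisting = 147.0 + 231.8·tan32.5° = 147.0 + 147.7 = 294.7 kN/m
FS = 294.7 / 166.6 = 1.769

FS = 1.77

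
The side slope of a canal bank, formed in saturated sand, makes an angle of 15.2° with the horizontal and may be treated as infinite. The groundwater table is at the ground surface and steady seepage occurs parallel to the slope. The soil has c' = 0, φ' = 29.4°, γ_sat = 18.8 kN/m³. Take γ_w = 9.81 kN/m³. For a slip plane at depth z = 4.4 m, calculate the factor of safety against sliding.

FS = 0.99

With seepage parallel to the slope and the water table at the surface, the effective normal stress on the slip plane uses the buoyant unit weight γ' = γ_sat − γ_w while the driving shear stress uses γ_sat:
FS = [c' + γ' z cos²β tanφ'] / [γ_sat z sinβ cosβ]
(For c' = 0 this reduces to FS = (γ'/γ_sat)·tanφ'/tanβ.)
γ' = 18.8 − 9.81 = 8.99 kN/m³
Numerator = 0.0 + 8.99·4.4·cos²15.2°·tan29.4° = 0.0 + 8.99·4.4·0.9313·0.5635 = 20.756 kPa
Denominator = 18.8·4.4·sin15.2°·cos15.2° = 18.8·4.4·0.2622·0.9650 = 20.930 kPa
FS = 20.756 / 20.930 = 0.992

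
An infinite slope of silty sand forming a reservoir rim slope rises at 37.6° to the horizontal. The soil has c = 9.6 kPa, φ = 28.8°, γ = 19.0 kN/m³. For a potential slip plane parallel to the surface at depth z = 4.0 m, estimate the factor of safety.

FS = 0.98

For an infinite slope with a slip plane parallel to the surface (no pore pressure): FS = [c + γz cos²β tanφ] / [γz sinβ cosβ].
γz = 19.0·4.0 = 76.00 kN/m²
Numerator = 9.6 + 76.00·cos²37.6°·tan28.8° = 9.6 + 76.00·0.6277·0.5498 = 35.827 kPa
Denominator = 76.00·sin37.6°·cos37.6° = 76.00·0.6101·0.7923 = 36.739 kPa
FS = 35.827 / 36.739 = 0.975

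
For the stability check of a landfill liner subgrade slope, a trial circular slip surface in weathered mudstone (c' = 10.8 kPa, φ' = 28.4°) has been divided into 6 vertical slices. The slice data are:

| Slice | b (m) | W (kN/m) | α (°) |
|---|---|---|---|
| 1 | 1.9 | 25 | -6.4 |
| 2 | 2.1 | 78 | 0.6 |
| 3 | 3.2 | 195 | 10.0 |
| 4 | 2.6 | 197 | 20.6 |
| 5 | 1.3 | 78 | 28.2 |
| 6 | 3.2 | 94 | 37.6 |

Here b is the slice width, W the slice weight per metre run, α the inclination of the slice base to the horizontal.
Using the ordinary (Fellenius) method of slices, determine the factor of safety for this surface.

FS = 2.58

Ordinary method of slices: FS = Σ[c'·Δl_i + (W_i cosα_i)·tanφ'] / Σ W_i sinα_i, with Δl_i = b_i / cosα_i.
Slice 1: Δl = 1.9/cos(-6.4°) = 1.912 m; N'_1 = 25·cos(-6.4°) = 24.8; c'Δl = 20.65; W sinα = -2.8
Slice 2: Δl = 2.1/cos0.6° = 2.100 m; N'_2 = 78·cos0.6° = 78.0; c'Δl = 22.68; W sinα = 0.8
Slice 3: Δl = 3.2/cos10.0° = 3.249 m; N'_3 = 195·cos10.0° = 192.0; c'Δl = 35.09; W sinα = 33.9
Slice 4: Δl = 2.6/cos20.6° = 2.778 m; N'_4 = 197·cos20.6° = 184.4; c'Δl = 30.00; W sinα = 69.3
Slice 5: Δl = 1.3/cos28.2° = 1.475 m; N'_5 = 78·cos28.2° = 68.7; c'Δl = 15.93; W sinα = 36.9
Slice 6: Δl = 3.2/cos37.6° = 4.039 m; N'_6 = 94·cos37.6° = 74.5; c'Δl = 43.62; W sinα = 57.4
Σc'Δl = 168.0 kN/m; ΣN' = 622.5 kN/m; ΣW sinα = 195.4 kN/m
Resisting = 168.0 + 622.5·tan28.4° = 168.0 + 336.6 = 504.6 kN/m
FS = 504.6 / 195.4 = 2.582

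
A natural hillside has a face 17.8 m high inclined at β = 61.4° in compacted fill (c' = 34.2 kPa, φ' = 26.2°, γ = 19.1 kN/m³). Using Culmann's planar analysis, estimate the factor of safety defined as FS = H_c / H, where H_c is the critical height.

H_c = (4c'/γ) · sinβ cosφ' / [1 − cos(β − φ')]
    = (4·34.2/19.1) · sin61.4°·cos26.2° / [1 − cos35.2°]
    = 7.162 · 0.7878 / 0.1829 = 30.86 m
FS = H_c / H = 30.86 / 17.8 = 1.734

FS = 1.73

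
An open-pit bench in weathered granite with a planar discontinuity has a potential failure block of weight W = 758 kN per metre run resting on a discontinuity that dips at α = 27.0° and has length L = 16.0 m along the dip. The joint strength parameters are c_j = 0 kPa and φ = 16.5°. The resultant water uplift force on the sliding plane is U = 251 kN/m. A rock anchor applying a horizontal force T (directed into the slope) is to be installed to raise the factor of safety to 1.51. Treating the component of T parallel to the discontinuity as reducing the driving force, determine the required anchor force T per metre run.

T = 266 kN/m

Resolving forces along and normal to the sliding plane, with the horizontal anchor force T adding T·sinα to the effective normal force and T·cosα acting up the plane against the driving force:
FS = [c_jL + (W cosα − U + T sinα) tanφ] / [W sinα − T cosα]
Without the anchor: N' = 424.4 kN/m, driving T_d = 344.1 kN/m, resisting R = 0·16.0 + 424.4·tan16.5° = 125.7 kN/m, FS = 0.37.
Setting FS = 1.51 and solving for T:
1.51·(344.1 − T cos27.0°) = 125.7 + T sin27.0°·tan16.5°
T·(sin27.0°·tan16.5° + 1.51·cos27.0°) = 1.51·344.1 − 125.7
T·(0.4540·0.2962 + 1.51·0.8910) = 519.6 − 125.7 = 393.9
T·1.4799 = 393.9
T = 266.2 kN/m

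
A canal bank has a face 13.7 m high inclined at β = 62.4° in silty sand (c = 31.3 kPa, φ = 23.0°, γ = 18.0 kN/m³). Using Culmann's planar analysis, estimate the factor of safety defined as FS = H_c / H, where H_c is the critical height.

FS = 1.82

H_c = (4c/γ) · sinβ cosφ / [1 − cos(β − φ)]
    = (4·31.3/18.0) · sin62.4°·cos23.0° / [1 − cos39.4°]
    = 6.956 · 0.8158 / 0.2273 = 24.97 m
FS = H_c / H = 24.97 / 13.7 = 1.822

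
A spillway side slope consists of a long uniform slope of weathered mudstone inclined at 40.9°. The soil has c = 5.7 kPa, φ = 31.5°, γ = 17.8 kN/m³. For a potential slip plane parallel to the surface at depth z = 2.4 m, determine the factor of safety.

For an infinite slope with a slip plane parallel to the surface (no pore pressure): FS = [c + γz cos²β tanφ] / [γz sinβ cosβ].
γz = 17.8·2.4 = 42.72 kN/m²
Numerator = 5.7 + 42.72·cos²40.9°·tan31.5° = 5.7 + 42.72·0.5713·0.6128 = 20.656 kPa
Denominator = 42.72·sin40.9°·cos40.9° = 42.72·0.6547·0.7559 = 21.142 kPa
FS = 20.656 / 21.142 = 0.977

FS = 0.98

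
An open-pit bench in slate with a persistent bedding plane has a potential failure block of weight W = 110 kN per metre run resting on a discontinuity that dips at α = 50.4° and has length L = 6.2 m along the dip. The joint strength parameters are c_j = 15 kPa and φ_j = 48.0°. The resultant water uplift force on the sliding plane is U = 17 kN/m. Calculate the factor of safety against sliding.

Resolving the block weight along and normal to the plane and applying the Mohr–Coulomb strength on the joint:
N' = W cosα − U = 110·cos50.4° − 17 = 53.1 kN/m
Driving force T = W sinα = 110·sin50.4° = 84.8 kN/m
Resisting force R = c_j·L + N'·tanφ_j = 15·6.2 + 53.1·tan48.0° = 93.0 + 59.0 = 152.0 kN/m
FS = R / T = 152.0 / 84.8 = 1.793

FS = 1.79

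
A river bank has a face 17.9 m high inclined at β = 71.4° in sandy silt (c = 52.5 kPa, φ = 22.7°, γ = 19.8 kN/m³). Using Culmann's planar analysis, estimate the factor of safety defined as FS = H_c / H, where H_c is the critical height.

H_c = (4c/γ) · sinβ cosφ / [1 − cos(β − φ)]
    = (4·52.5/19.8) · sin71.4°·cos22.7° / [1 − cos48.7°]
    = 10.606 · 0.8744 / 0.3400 = 27.27 m
FS = H_c / H = 27.27 / 17.9 = 1.524

FS = 1.52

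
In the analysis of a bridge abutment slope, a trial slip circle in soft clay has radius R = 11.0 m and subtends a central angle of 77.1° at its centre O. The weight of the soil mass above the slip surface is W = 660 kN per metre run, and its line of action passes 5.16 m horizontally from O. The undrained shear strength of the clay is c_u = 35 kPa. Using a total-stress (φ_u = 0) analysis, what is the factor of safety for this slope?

FS = 1.67

Taking moments about the centre O, the resisting moment is provided by the undrained shear strength acting along the arc:
Arc length L_a = R·θ = 11.0·(77.1°·π/180) = 11.0·1.3456 = 14.80 m
M_R = c_u·L_a·R = 35·14.80·11.0 = 5698.8 kN·m/m
M_D = W·d = 660·5.16 = 3405.6 kN·m/m
FS = M_R / M_D = 5698.8 / 3405.6 = 1.673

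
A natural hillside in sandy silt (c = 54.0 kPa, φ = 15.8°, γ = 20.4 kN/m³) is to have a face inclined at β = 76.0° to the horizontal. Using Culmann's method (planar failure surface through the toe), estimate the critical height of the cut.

H_c = 19.65 m

Culmann's analysis gives the critical failure plane at α_cr = (β + φ)/2 = (76.0 + 15.8)/2 = 45.9°, and the critical height
H_c = (4c/γ) · sinβ cosφ / [1 − cos(β − φ)]
    = (4·54.0/20.4) · sin76.0°·cos15.8° / [1 − cos(60.2°)]
    = 10.588 · 0.9703·0.9622 / [1 − 0.4970]
    = 10.588 · 0.9336 / 0.5030
    = 19.65 m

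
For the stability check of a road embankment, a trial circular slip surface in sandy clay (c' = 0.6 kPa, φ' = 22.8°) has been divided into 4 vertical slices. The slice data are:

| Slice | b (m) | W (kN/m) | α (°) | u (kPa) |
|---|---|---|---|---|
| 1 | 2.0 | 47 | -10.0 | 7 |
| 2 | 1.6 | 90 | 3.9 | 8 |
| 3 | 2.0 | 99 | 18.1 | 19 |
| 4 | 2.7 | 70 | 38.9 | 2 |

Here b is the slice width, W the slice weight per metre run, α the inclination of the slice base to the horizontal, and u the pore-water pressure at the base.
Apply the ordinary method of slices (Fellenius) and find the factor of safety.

FS = 1.29

Ordinary method of slices: FS = Σ[c'·Δl_i + (W_i cosα_i − u_i·Δl_i)·tanφ'] / Σ W_i sinα_i, with Δl_i = b_i / cosα_i.
Slice 1: Δl = 2.0/cos(-10.0°) = 2.031 m; N'_1 = 47·cos(-10.0°) − 7·2.031 = 32.1; c'Δl = 1.22; W sinα = -8.2
Slice 2: Δl = 1.6/cos3.9° = 1.604 m; N'_2 = 90·cos3.9° − 8·1.604 = 77.0; c'Δl = 0.96; W sinα = 6.1
Slice 3: Δl = 2.0/cos18.1° = 2.104 m; N'_3 = 99·cos18.1° − 19·2.104 = 54.1; c'Δl = 1.26; W sinα = 30.8
Slice 4: Δl = 2.7/cos38.9° = 3.469 m; N'_4 = 70·cos38.9° − 2·3.469 = 47.5; c'Δl = 2.08; W sinα = 44.0
Σc'Δl = 5.5 kN/m; ΣN' = 210.7 kN/m; ΣW sinα = 72.7 kN/m
Resisting = 5.5 + 210.7·tan22.8° = 5.5 + 88.6 = 94.1 kN/m
FS = 94.1 / 72.7 = 1.295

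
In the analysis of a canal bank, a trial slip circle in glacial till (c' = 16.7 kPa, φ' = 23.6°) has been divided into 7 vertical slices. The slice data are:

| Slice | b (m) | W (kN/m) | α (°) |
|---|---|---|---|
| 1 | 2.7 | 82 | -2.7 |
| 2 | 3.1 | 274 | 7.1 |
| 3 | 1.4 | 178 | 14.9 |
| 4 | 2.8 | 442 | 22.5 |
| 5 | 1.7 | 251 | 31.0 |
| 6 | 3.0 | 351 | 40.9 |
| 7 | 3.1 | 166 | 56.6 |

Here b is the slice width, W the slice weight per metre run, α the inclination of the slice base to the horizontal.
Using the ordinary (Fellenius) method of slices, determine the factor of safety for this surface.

FS = 1.38

Ordinary method of slices: FS = Σ[c'·Δl_i + (W_i cosα_i)·tanφ'] / Σ W_i sinα_i, with Δl_i = b_i / cosα_i.
Slice 1: Δl = 2.7/cos(-2.7°) = 2.703 m; N'_1 = 82·cos(-2.7°) = 81.9; c'Δl = 45.14; W sinα = -3.9
Slice 2: Δl = 3.1/cos7.1° = 3.124 m; N'_2 = 274·cos7.1° = 271.9; c'Δl = 52.17; W sinα = 33.9
Slice 3: Δl = 1.4/cos14.9° = 1.449 m; N'_3 = 178·cos14.9° = 172.0; c'Δl = 24.19; W sinα = 45.8
Slice 4: Δl = 2.8/cos22.5° = 3.031 m; N'_4 = 442·cos22.5° = 408.4; c'Δl = 50.61; W sinα = 169.1
Slice 5: Δl = 1.7/cos31.0° = 1.983 m; N'_5 = 251·cos31.0° = 215.1; c'Δl = 33.12; W sinα = 129.3
Slice 6: Δl = 3.0/cos40.9° = 3.969 m; N'_6 = 351·cos40.9° = 265.3; c'Δl = 66.28; W sinα = 229.8
Slice 7: Δl = 3.1/cos56.6° = 5.631 m; N'_7 = 166·cos56.6° = 91.4; c'Δl = 94.05; W sinα = 138.6
Σc'Δl = 365.6 kN/m; ΣN' = 1506.0 kN/m; ΣW sinα = 742.6 kN/m
Resisting = 365.6 + 1506.0·tan23.6° = 365.6 + 658.0 = 1023.5 kN/m
FS = 1023.5 / 742.6 = 1.378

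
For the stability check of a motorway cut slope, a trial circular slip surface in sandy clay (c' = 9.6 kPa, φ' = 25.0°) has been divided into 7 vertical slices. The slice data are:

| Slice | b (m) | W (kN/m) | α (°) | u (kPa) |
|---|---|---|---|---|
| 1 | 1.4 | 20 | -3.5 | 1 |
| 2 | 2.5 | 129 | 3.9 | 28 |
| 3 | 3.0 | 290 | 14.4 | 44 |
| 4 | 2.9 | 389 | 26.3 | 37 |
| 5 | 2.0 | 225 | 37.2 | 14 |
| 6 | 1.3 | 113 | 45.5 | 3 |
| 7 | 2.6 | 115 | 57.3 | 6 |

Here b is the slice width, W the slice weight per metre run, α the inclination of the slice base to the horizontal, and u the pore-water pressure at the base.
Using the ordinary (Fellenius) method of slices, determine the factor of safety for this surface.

Ordinary method of slices: FS = Σ[c'·Δl_i + (W_i cosα_i − u_i·Δl_i)·tanφ'] / Σ W_i sinα_i, with Δl_i = b_i / cosα_i.
Slice 1: Δl = 1.4/cos(-3.5°) = 1.403 m; N'_1 = 20·cos(-3.5°) − 1·1.403 = 18.6; c'Δl = 13.47; W sinα = -1.2
Slice 2: Δl = 2.5/cos3.9° = 2.506 m; N'_2 = 129·cos3.9° − 28·2.506 = 58.5; c'Δl = 24.06; W sinα = 8.8
Slice 3: Δl = 3.0/cos14.4° = 3.097 m; N'_3 = 290·cos14.4° − 44·3.097 = 144.6; c'Δl = 29.73; W sinα = 72.1
Slice 4: Δl = 2.9/cos26.3° = 3.235 m; N'_4 = 389·cos26.3° − 37·3.235 = 229.0; c'Δl = 31.05; W sinα = 172.4
Slice 5: Δl = 2.0/cos37.2° = 2.511 m; N'_5 = 225·cos37.2° − 14·2.511 = 144.1; c'Δl = 24.10; W sinα = 136.0
Slice 6: Δl = 1.3/cos45.5° = 1.855 m; N'_6 = 113·cos45.5° − 3·1.855 = 73.6; c'Δl = 17.81; W sinα = 80.6
Slice 7: Δl = 2.6/cos57.3° = 4.813 m; N'_7 = 115·cos57.3° − 6·4.813 = 33.3; c'Δl = 46.20; W sinα = 96.8
Σc'Δl = 186.4 kN/m; ΣN' = 701.7 kN/m; ΣW sinα = 565.4 kN/m
Resisting = 186.4 + 701.7·tan25.0° = 186.4 + 327.2 = 513.6 kN/m
FS = 513.6 / 565.4 = 0.908

FS = 0.91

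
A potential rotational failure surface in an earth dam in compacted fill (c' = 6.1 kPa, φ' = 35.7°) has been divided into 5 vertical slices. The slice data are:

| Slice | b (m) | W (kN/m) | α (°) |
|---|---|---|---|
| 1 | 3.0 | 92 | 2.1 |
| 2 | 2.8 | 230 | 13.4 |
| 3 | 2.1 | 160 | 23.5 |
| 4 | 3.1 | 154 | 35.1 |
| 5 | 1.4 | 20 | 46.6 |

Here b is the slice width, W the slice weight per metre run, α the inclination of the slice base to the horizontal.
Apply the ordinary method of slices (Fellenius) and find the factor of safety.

FS = 2.32

Ordinary method of slices: FS = Σ[c'·Δl_i + (W_i cosα_i)·tanφ'] / Σ W_i sinα_i, with Δl_i = b_i / cosα_i.
Slice 1: Δl = 3.0/cos2.1° = 3.002 m; N'_1 = 92·cos2.1° = 91.9; c'Δl = 18.31; W sinα = 3.4
Slice 2: Δl = 2.8/cos13.4° = 2.878 m; N'_2 = 230·cos13.4° = 223.7; c'Δl = 17.56; W sinα = 53.3
Slice 3: Δl = 2.1/cos23.5° = 2.290 m; N'_3 = 160·cos23.5° = 146.7; c'Δl = 13.97; W sinα = 63.8
Slice 4: Δl = 3.1/cos35.1° = 3.789 m; N'_4 = 154·cos35.1° = 126.0; c'Δl = 23.11; W sinα = 88.6
Slice 5: Δl = 1.4/cos46.6° = 2.038 m; N'_5 = 20·cos46.6° = 13.7; c'Δl = 12.43; W sinα = 14.5
Σc'Δl = 85.4 kN/m; ΣN' = 602.1 kN/m; ΣW sinα = 223.6 kN/m
Resisting = 85.4 + 602.1·tan35.7° = 85.4 + 432.7 = 518.1 kN/m
FS = 518.1 / 223.6 = 2.317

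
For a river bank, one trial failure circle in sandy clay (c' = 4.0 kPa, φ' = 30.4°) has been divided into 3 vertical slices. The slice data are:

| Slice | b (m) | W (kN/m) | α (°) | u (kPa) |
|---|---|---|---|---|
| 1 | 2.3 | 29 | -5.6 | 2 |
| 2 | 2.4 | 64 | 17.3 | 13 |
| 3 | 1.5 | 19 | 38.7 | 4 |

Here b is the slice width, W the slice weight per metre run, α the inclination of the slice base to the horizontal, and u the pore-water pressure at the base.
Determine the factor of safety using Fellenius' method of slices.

FS = 2.21

Ordinary method of slices: FS = Σ[c'·Δl_i + (W_i cosα_i − u_i·Δl_i)·tanφ'] / Σ W_i sinα_i, with Δl_i = b_i / cosα_i.
Slice 1: Δl = 2.3/cos(-5.6°) = 2.311 m; N'_1 = 29·cos(-5.6°) − 2·2.311 = 24.2; c'Δl = 9.24; W sinα = -2.8
Slice 2: Δl = 2.4/cos17.3° = 2.514 m; N'_2 = 64·cos17.3° − 13·2.514 = 28.4; c'Δl = 10.05; W sinα = 19.0
Slice 3: Δl = 1.5/cos38.7° = 1.922 m; N'_3 = 19·cos38.7° − 4·1.922 = 7.1; c'Δl = 7.69; W sinα = 11.9
Σc'Δl = 27.0 kN/m; ΣN' = 59.8 kN/m; ΣW sinα = 28.1 kN/m
Resisting = 27.0 + 59.8·tan30.4° = 27.0 + 35.1 = 62.1 kN/m
FS = 62.1 / 28.1 = 2.211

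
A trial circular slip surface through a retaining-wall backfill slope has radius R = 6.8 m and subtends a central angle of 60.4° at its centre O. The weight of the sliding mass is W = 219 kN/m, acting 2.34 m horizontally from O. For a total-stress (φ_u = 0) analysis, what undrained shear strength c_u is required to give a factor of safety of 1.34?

FS = c_u·L_a·R / (W·d), so c_u = FS·W·d / (L_a·R).
Arc length L_a = R·θ = 6.8·(60.4°·π/180) = 6.8·1.0542 = 7.17 m
c_u = 1.34·219·2.34 / (7.17·6.8) = 686.7 / 48.75 = 14.09 kPa

c_u = 14.1 kPa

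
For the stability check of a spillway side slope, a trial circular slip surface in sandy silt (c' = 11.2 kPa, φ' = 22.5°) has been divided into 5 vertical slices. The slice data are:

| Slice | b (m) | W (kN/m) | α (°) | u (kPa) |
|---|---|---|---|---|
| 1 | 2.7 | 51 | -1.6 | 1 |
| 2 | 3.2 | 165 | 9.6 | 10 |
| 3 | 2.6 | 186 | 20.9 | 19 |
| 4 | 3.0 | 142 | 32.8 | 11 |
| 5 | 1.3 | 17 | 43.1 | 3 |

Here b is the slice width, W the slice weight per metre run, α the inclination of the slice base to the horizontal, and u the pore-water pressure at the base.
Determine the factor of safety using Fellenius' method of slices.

FS = 1.76

Ordinary method of slices: FS = Σ[c'·Δl_i + (W_i cosα_i − u_i·Δl_i)·tanφ'] / Σ W_i sinα_i, with Δl_i = b_i / cosα_i.
Slice 1: Δl = 2.7/cos(-1.6°) = 2.701 m; N'_1 = 51·cos(-1.6°) − 1·2.701 = 48.3; c'Δl = 30.25; W sinα = -1.4
Slice 2: Δl = 3.2/cos9.6° = 3.245 m; N'_2 = 165·cos9.6° − 10·3.245 = 130.2; c'Δl = 36.35; W sinα = 27.5
Slice 3: Δl = 2.6/cos20.9° = 2.783 m; N'_3 = 186·cos20.9° − 19·2.783 = 120.9; c'Δl = 31.17; W sinα = 66.4
Slice 4: Δl = 3.0/cos32.8° = 3.569 m; N'_4 = 142·cos32.8° − 11·3.569 = 80.1; c'Δl = 39.97; W sinα = 76.9
Slice 5: Δl = 1.3/cos43.1° = 1.780 m; N'_5 = 17·cos43.1° − 3·1.780 = 7.1; c'Δl = 19.94; W sinα = 11.6
Σc'Δl = 157.7 kN/m; ΣN' = 386.6 kN/m; ΣW sinα = 181.0 kN/m
Resisting = 157.7 + 386.6·tan22.5° = 157.7 + 160.1 = 317.8 kN/m
FS = 317.8 / 181.0 = 1.756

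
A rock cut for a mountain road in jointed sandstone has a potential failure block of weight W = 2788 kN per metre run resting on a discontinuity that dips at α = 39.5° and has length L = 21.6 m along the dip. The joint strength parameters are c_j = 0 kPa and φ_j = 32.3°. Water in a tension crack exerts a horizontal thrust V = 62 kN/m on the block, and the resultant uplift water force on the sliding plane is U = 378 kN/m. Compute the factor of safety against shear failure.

FS = 0.60

Resolving the block weight along and normal to the plane and applying the Mohr–Coulomb strength on the joint:
N' = W cosα − U − V sinα = 2788·cos39.5° − 378 − 62·sin39.5° = 1733.9 kN/m
Driving force T = W sinα + V cosα = 2788·sin39.5° + 62·cos39.5° = 1821.2 kN/m
Resisting force R = c_j·L + N'·tanφ_j = 0·21.6 + 1733.9·tan32.3° = 0.0 + 1096.1 = 1096.1 kN/m
FS = R / T = 1096.1 / 1821.2 = 0.602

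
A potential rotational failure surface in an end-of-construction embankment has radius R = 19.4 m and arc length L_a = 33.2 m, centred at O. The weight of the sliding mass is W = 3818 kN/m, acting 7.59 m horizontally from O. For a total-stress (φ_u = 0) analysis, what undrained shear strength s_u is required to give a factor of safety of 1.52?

FS = s_u·L_a·R / (W·d), so s_u = FS·W·d / (L_a·R).
s_u = 1.52·3818·7.59 / (33.20·19.4) = 44047.5 / 644.08 = 68.39 kPa

s_u = 68.4 kPa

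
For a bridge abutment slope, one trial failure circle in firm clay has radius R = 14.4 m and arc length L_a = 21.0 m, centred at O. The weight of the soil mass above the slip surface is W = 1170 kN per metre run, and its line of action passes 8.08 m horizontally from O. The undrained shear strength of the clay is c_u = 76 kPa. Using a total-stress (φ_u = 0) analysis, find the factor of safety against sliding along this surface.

FS = 2.43

Taking moments about the centre O, the resisting moment is provided by the undrained shear strength acting along the arc:
M_R = c_u·L_a·R = 76·21.00·14.4 = 22982.4 kN·m/m
M_D = W·d = 1170·8.08 = 9453.6 kN·m/m
FS = M_R / M_D = 22982.4 / 9453.6 = 2.431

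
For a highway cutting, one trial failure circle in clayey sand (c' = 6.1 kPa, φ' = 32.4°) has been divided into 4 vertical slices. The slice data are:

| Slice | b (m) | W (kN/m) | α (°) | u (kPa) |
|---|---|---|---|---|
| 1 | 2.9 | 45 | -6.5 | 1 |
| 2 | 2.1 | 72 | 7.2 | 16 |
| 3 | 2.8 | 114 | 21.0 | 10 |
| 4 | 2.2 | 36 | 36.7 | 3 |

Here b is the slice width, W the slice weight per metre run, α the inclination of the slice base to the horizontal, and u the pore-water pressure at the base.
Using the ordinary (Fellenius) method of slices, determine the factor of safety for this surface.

Ordinary method of slices: FS = Σ[c'·Δl_i + (W_i cosα_i − u_i·Δl_i)·tanφ'] / Σ W_i sinα_i, with Δl_i = b_i / cosα_i.
Slice 1: Δl = 2.9/cos(-6.5°) = 2.919 m; N'_1 = 45·cos(-6.5°) − 1·2.919 = 41.8; c'Δl = 17.80; W sinα = -5.1
Slice 2: Δl = 2.1/cos7.2° = 2.117 m; N'_2 = 72·cos7.2° − 16·2.117 = 37.6; c'Δl = 12.91; W sinα = 9.0
Slice 3: Δl = 2.8/cos21.0° = 2.999 m; N'_3 = 114·cos21.0° − 10·2.999 = 76.4; c'Δl = 18.30; W sinα = 40.9
Slice 4: Δl = 2.2/cos36.7° = 2.744 m; N'_4 = 36·cos36.7° − 3·2.744 = 20.6; c'Δl = 16.74; W sinα = 21.5
Σc'Δl = 65.7 kN/m; ΣN' = 176.4 kN/m; ΣW sinα = 66.3 kN/m
Resisting = 65.7 + 176.4·tan32.4° = 65.7 + 112.0 = 177.7 kN/m
FS = 177.7 / 66.3 = 2.680

FS = 2.68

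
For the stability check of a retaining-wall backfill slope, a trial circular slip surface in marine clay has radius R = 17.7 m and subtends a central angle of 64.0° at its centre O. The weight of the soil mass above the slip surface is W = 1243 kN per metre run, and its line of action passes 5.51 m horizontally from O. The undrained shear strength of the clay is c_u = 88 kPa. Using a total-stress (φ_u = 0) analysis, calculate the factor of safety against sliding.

Taking moments about the centre O, the resisting moment is provided by the undrained shear strength acting along the arc:
Arc length L_a = R·θ = 17.7·(64.0°·π/180) = 17.7·1.1170 = 19.77 m
M_R = c_u·L_a·R = 88·19.77·17.7 = 30795.4 kN·m/m
M_D = W·d = 1243·5.51 = 6848.9 kN·m/m
FS = M_R / M_D = 30795.4 / 6848.9 = 4.496

FS = 4.50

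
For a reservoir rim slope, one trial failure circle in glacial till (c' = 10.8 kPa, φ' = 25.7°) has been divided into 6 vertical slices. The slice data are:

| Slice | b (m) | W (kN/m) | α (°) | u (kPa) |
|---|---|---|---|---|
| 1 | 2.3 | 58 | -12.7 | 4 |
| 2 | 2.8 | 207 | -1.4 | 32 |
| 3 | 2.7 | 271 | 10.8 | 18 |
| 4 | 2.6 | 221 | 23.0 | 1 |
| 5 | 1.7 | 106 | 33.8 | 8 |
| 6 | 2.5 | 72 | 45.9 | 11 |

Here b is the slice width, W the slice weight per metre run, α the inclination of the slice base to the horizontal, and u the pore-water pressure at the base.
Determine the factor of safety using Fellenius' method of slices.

FS = 2.16

Ordinary method of slices: FS = Σ[c'·Δl_i + (W_i cosα_i − u_i·Δl_i)·tanφ'] / Σ W_i sinα_i, with Δl_i = b_i / cosα_i.
Slice 1: Δl = 2.3/cos(-12.7°) = 2.358 m; N'_1 = 58·cos(-12.7°) − 4·2.358 = 47.2; c'Δl = 25.46; W sinα = -12.8
Slice 2: Δl = 2.8/cos(-1.4°) = 2.801 m; N'_2 = 207·cos(-1.4°) − 32·2.801 = 117.3; c'Δl = 30.25; W sinα = -5.1
Slice 3: Δl = 2.7/cos10.8° = 2.749 m; N'_3 = 271·cos10.8° − 18·2.749 = 216.7; c'Δl = 29.69; W sinα = 50.8
Slice 4: Δl = 2.6/cos23.0° = 2.825 m; N'_4 = 221·cos23.0° − 1·2.825 = 200.6; c'Δl = 30.50; W sinα = 86.4
Slice 5: Δl = 1.7/cos33.8° = 2.046 m; N'_5 = 106·cos33.8° − 8·2.046 = 71.7; c'Δl = 22.09; W sinα = 59.0
Slice 6: Δl = 2.5/cos45.9° = 3.592 m; N'_6 = 72·cos45.9° − 11·3.592 = 10.6; c'Δl = 38.80; W sinα = 51.7
Σc'Δl = 176.8 kN/m; ΣN' = 664.1 kN/m; ΣW sinα = 230.0 kN/m
Resisting = 176.8 + 664.1·tan25.7° = 176.8 + 319.6 = 496.4 kN/m
FS = 496.4 / 230.0 = 2.158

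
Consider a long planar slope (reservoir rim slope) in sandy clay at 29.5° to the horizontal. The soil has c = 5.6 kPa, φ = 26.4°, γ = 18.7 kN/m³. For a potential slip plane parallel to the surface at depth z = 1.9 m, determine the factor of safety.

For an infinite slope with a slip plane parallel to the surface (no pore pressure): FS = [c + γz cos²β tanφ] / [γz sinβ cosβ].
γz = 18.7·1.9 = 35.53 kN/m²
Numerator = 5.6 + 35.53·cos²29.5°·tan26.4° = 5.6 + 35.53·0.7575·0.4964 = 18.961 kPa
Denominator = 35.53·sin29.5°·cos29.5° = 35.53·0.4924·0.8704 = 15.228 kPa
FS = 18.961 / 15.228 = 1.245

FS = 1.25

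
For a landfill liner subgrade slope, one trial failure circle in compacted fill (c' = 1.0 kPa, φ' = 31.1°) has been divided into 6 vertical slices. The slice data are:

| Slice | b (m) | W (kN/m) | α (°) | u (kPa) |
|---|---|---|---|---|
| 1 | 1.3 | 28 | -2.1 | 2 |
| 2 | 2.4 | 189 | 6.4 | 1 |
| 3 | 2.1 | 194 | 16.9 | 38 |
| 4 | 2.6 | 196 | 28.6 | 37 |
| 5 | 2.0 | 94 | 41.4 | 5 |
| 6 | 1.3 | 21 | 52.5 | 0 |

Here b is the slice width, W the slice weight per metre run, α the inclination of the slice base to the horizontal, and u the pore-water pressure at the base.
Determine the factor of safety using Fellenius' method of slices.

FS = 1.13

Ordinary method of slices: FS = Σ[c'·Δl_i + (W_i cosα_i − u_i·Δl_i)·tanφ'] / Σ W_i sinα_i, with Δl_i = b_i / cosα_i.
Slice 1: Δl = 1.3/cos(-2.1°) = 1.301 m; N'_1 = 28·cos(-2.1°) − 2·1.301 = 25.4; c'Δl = 1.30; W sinα = -1.0
Slice 2: Δl = 2.4/cos6.4° = 2.415 m; N'_2 = 189·cos6.4° − 1·2.415 = 185.4; c'Δl = 2.42; W sinα = 21.1
Slice 3: Δl = 2.1/cos16.9° = 2.195 m; N'_3 = 194·cos16.9° − 38·2.195 = 102.2; c'Δl = 2.19; W sinα = 56.4
Slice 4: Δl = 2.6/cos28.6° = 2.961 m; N'_4 = 196·cos28.6° − 37·2.961 = 62.5; c'Δl = 2.96; W sinα = 93.8
Slice 5: Δl = 2.0/cos41.4° = 2.666 m; N'_5 = 94·cos41.4° − 5·2.666 = 57.2; c'Δl = 2.67; W sinα = 62.2
Slice 6: Δl = 1.3/cos52.5° = 2.135 m; N'_6 = 21·cos52.5° − 0·2.135 = 12.8; c'Δl = 2.14; W sinα = 16.7
Σc'Δl = 13.7 kN/m; ΣN' = 445.5 kN/m; ΣW sinα = 249.1 kN/m
Resisting = 13.7 + 445.5·tan31.1° = 13.7 + 268.7 = 282.4 kN/m
FS = 282.4 / 249.1 = 1.134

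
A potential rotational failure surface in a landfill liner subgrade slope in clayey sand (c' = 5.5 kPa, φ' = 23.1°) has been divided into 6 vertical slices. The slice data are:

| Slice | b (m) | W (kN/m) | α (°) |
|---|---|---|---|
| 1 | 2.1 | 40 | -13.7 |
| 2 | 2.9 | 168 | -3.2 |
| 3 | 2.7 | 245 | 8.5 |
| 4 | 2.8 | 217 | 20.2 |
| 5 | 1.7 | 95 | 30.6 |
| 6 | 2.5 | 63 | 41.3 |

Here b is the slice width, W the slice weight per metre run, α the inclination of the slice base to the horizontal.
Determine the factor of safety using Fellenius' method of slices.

FS = 2.31

Ordinary method of slices: FS = Σ[c'·Δl_i + (W_i cosα_i)·tanφ'] / Σ W_i sinα_i, with Δl_i = b_i / cosα_i.
Slice 1: Δl = 2.1/cos(-13.7°) = 2.161 m; N'_1 = 40·cos(-13.7°) = 38.9; c'Δl = 11.89; W sinα = -9.5
Slice 2: Δl = 2.9/cos(-3.2°) = 2.905 m; N'_2 = 168·cos(-3.2°) = 167.7; c'Δl = 15.97; W sinα = -9.4
Slice 3: Δl = 2.7/cos8.5° = 2.730 m; N'_3 = 245·cos8.5° = 242.3; c'Δl = 15.01; W sinα = 36.2
Slice 4: Δl = 2.8/cos20.2° = 2.984 m; N'_4 = 217·cos20.2° = 203.7; c'Δl = 16.41; W sinα = 74.9
Slice 5: Δl = 1.7/cos30.6° = 1.975 m; N'_5 = 95·cos30.6° = 81.8; c'Δl = 10.86; W sinα = 48.4
Slice 6: Δl = 2.5/cos41.3° = 3.328 m; N'_6 = 63·cos41.3° = 47.3; c'Δl = 18.30; W sinα = 41.6
Σc'Δl = 88.5 kN/m; ΣN' = 781.7 kN/m; ΣW sinα = 182.2 kN/m
Resisting = 88.5 + 781.7·tan23.1° = 88.5 + 333.4 = 421.9 kN/m
FS = 421.9 / 182.2 = 2.315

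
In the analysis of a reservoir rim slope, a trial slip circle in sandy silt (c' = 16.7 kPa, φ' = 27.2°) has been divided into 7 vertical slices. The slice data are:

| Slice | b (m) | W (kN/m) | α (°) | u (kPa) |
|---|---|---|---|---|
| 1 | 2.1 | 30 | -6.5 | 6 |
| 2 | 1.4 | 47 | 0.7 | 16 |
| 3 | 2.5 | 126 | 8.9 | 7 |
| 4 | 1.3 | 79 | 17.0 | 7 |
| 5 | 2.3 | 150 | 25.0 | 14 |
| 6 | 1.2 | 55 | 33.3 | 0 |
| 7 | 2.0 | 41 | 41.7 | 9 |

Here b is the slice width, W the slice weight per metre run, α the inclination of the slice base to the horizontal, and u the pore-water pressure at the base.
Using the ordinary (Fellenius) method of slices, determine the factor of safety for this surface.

FS = 2.64

Ordinary method of slices: FS = Σ[c'·Δl_i + (W_i cosα_i − u_i·Δl_i)·tanφ'] / Σ W_i sinα_i, with Δl_i = b_i / cosα_i.
Slice 1: Δl = 2.1/cos(-6.5°) = 2.114 m; N'_1 = 30·cos(-6.5°) − 6·2.114 = 17.1; c'Δl = 35.30; W sinα = -3.4
Slice 2: Δl = 1.4/cos0.7° = 1.400 m; N'_2 = 47·cos0.7° − 16·1.400 = 24.6; c'Δl = 23.38; W sinα = 0.6
Slice 3: Δl = 2.5/cos8.9° = 2.530 m; N'_3 = 126·cos8.9° − 7·2.530 = 106.8; c'Δl = 42.26; W sinα = 19.5
Slice 4: Δl = 1.3/cos17.0° = 1.359 m; N'_4 = 79·cos17.0° − 7·1.359 = 66.0; c'Δl = 22.70; W sinα = 23.1
Slice 5: Δl = 2.3/cos25.0° = 2.538 m; N'_5 = 150·cos25.0° − 14·2.538 = 100.4; c'Δl = 42.38; W sinα = 63.4
Slice 6: Δl = 1.2/cos33.3° = 1.436 m; N'_6 = 55·cos33.3° − 0·1.436 = 46.0; c'Δl = 23.98; W sinα = 30.2
Slice 7: Δl = 2.0/cos41.7° = 2.679 m; N'_7 = 41·cos41.7° − 9·2.679 = 6.5; c'Δl = 44.73; W sinα = 27.3
Σc'Δl = 234.7 kN/m; ΣN' = 367.4 kN/m; ΣW sinα = 160.6 kN/m
Resisting = 234.7 + 367.4·tan27.2° = 234.7 + 188.8 = 423.6 kN/m
FS = 423.6 / 160.6 = 2.637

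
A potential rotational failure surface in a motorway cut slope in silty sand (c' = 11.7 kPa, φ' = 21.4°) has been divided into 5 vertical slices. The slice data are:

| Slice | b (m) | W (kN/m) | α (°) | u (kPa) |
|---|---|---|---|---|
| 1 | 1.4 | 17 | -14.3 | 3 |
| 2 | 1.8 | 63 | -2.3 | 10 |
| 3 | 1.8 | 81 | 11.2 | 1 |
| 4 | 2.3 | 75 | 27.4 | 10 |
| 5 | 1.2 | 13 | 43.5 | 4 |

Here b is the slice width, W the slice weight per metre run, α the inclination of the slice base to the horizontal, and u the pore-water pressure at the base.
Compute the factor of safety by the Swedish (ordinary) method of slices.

FS = 3.41

Ordinary method of slices: FS = Σ[c'·Δl_i + (W_i cosα_i − u_i·Δl_i)·tanφ'] / Σ W_i sinα_i, with Δl_i = b_i / cosα_i.
Slice 1: Δl = 1.4/cos(-14.3°) = 1.445 m; N'_1 = 17·cos(-14.3°) − 3·1.445 = 12.1; c'Δl = 16.90; W sinα = -4.2
Slice 2: Δl = 1.8/cos(-2.3°) = 1.801 m; N'_2 = 63·cos(-2.3°) − 10·1.801 = 44.9; c'Δl = 21.08; W sinα = -2.5
Slice 3: Δl = 1.8/cos11.2° = 1.835 m; N'_3 = 81·cos11.2° − 1·1.835 = 77.6; c'Δl = 21.47; W sinα = 15.7
Slice 4: Δl = 2.3/cos27.4° = 2.591 m; N'_4 = 75·cos27.4° − 10·2.591 = 40.7; c'Δl = 30.31; W sinα = 34.5
Slice 5: Δl = 1.2/cos43.5° = 1.654 m; N'_5 = 13·cos43.5° − 4·1.654 = 2.8; c'Δl = 19.36; W sinα = 8.9
Σc'Δl = 109.1 kN/m; ΣN' = 178.2 kN/m; ΣW sinα = 52.5 kN/m
Resisting = 109.1 + 178.2·tan21.4° = 109.1 + 69.8 = 178.9 kN/m
FS = 178.9 / 52.5 = 3.411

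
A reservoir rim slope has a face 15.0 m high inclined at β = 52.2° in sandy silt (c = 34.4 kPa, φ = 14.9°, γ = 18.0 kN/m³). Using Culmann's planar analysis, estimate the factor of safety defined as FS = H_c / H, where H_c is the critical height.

H_c = (4c/γ) · sinβ cosφ / [1 − cos(β − φ)]
    = (4·34.4/18.0) · sin52.2°·cos14.9° / [1 − cos37.3°]
    = 7.644 · 0.7636 / 0.2045 = 28.54 m
FS = H_c / H = 28.54 / 15.0 = 1.903

FS = 1.90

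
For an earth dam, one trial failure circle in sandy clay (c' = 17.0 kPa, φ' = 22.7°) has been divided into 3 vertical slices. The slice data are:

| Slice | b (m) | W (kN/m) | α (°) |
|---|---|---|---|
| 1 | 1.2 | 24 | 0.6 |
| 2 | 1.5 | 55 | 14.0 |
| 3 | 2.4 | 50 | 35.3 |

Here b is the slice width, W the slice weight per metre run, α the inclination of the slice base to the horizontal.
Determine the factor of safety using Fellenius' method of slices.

FS = 3.44

Ordinary method of slices: FS = Σ[c'·Δl_i + (W_i cosα_i)·tanφ'] / Σ W_i sinα_i, with Δl_i = b_i / cosα_i.
Slice 1: Δl = 1.2/cos0.6° = 1.200 m; N'_1 = 24·cos0.6° = 24.0; c'Δl = 20.40; W sinα = 0.3
Slice 2: Δl = 1.5/cos14.0° = 1.546 m; N'_2 = 55·cos14.0° = 53.4; c'Δl = 26.28; W sinα = 13.3
Slice 3: Δl = 2.4/cos35.3° = 2.941 m; N'_3 = 50·cos35.3° = 40.8; c'Δl = 49.99; W sinα = 28.9
Σc'Δl = 96.7 kN/m; ΣN' = 118.2 kN/m; ΣW sinα = 42.4 kN/m
Resisting = 96.7 + 118.2·tan22.7° = 96.7 + 49.4 = 146.1 kN/m
FS = 146.1 / 42.4 = 3.442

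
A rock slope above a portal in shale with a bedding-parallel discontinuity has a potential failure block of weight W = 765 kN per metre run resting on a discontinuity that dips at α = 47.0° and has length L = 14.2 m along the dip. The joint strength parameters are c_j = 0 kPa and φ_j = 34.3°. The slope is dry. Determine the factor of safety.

Resolving the block weight along and normal to the plane and applying the Mohr–Coulomb strength on the joint:
N' = W cosα = 765·cos47.0° = 521.7 kN/m
Driving force T = W sinα = 765·sin47.0° = 559.5 kN/m
Resisting force R = c_j·L + N'·tanφ_j = 0·14.2 + 521.7·tan34.3° = 0.0 + 355.9 = 355.9 kN/m
FS = R / T = 355.9 / 559.5 = 0.636

FS = 0.64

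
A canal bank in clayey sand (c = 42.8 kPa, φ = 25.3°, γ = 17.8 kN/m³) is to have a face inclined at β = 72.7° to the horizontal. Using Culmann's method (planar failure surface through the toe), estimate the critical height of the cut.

Culmann's analysis gives the critical failure plane at α_cr = (β + φ)/2 = (72.7 + 25.3)/2 = 49.0°, and the critical height
H_c = (4c/γ) · sinβ cosφ / [1 − cos(β − φ)]
    = (4·42.8/17.8) · sin72.7°·cos25.3° / [1 − cos(47.4°)]
    = 9.618 · 0.9548·0.9041 / [1 − 0.6769]
    = 9.618 · 0.8632 / 0.3231
    = 25.69 m

H_c = 25.69 m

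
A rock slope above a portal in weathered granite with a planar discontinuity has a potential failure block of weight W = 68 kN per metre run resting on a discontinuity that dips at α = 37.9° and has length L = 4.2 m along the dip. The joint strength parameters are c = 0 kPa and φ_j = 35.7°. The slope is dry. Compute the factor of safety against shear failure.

FS = 0.92

Resolving the block weight along and normal to the plane and applying the Mohr–Coulomb strength on the joint:
N' = W cosα = 68·cos37.9° = 53.7 kN/m
Driving force T = W sinα = 68·sin37.9° = 41.8 kN/m
Resisting force R = c·L + N'·tanφ_j = 0·4.2 + 53.7·tan35.7° = 0.0 + 38.6 = 38.6 kN/m
FS = R / T = 38.6 / 41.8 = 0.923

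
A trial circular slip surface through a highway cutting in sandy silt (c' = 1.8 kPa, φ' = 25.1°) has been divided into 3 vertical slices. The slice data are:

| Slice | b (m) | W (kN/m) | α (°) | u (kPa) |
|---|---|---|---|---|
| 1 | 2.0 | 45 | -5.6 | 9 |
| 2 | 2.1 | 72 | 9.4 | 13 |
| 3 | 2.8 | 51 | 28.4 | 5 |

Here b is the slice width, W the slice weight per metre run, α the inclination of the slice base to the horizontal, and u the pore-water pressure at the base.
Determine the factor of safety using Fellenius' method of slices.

FS = 1.88

Ordinary method of slices: FS = Σ[c'·Δl_i + (W_i cosα_i − u_i·Δl_i)·tanφ'] / Σ W_i sinα_i, with Δl_i = b_i / cosα_i.
Slice 1: Δl = 2.0/cos(-5.6°) = 2.010 m; N'_1 = 45·cos(-5.6°) − 9·2.010 = 26.7; c'Δl = 3.62; W sinα = -4.4
Slice 2: Δl = 2.1/cos9.4° = 2.129 m; N'_2 = 72·cos9.4° − 13·2.129 = 43.4; c'Δl = 3.83; W sinα = 11.8
Slice 3: Δl = 2.8/cos28.4° = 3.183 m; N'_3 = 51·cos28.4° − 5·3.183 = 28.9; c'Δl = 5.73; W sinα = 24.3
Σc'Δl = 13.2 kN/m; ΣN' = 99.0 kN/m; ΣW sinα = 31.6 kN/m
Resisting = 13.2 + 99.0·tan25.1° = 13.2 + 46.4 = 59.6 kN/m
FS = 59.6 / 31.6 = 1.883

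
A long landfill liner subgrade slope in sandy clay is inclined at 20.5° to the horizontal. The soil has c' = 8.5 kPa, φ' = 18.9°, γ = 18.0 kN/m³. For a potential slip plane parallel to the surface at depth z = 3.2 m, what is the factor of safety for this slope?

FS = 1.37

For an infinite slope with a slip plane parallel to the surface (no pore pressure): FS = [c' + γz cos²β tanφ'] / [γz sinβ cosβ].
γz = 18.0·3.2 = 57.60 kN/m²
Numerator = 8.5 + 57.60·cos²20.5°·tan18.9° = 8.5 + 57.60·0.8774·0.3424 = 25.802 kPa
Denominator = 57.60·sin20.5°·cos20.5° = 57.60·0.3502·0.9367 = 18.895 kPa
FS = 25.802 / 18.895 = 1.366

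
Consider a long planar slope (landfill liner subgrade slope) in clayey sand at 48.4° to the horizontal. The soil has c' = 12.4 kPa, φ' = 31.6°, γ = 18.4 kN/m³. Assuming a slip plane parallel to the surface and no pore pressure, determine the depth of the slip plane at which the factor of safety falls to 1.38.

z = 1.63 m

Setting FS = 1.38 in FS = [c' + γz cos²β tanφ'] / [γz sinβ cosβ] and solving for z:
z = c' / [γ cosβ (FS·sinβ − cosβ·tanφ')]
  = 12.4 / [18.4·cos48.4°·(1.38·sin48.4° − cos48.4°·tan31.6°)]
  = 12.4 / [18.4·0.6639·(1.38·0.7478 − 0.6639·0.6152)]
  = 12.4 / 7.6170 = 1.628 m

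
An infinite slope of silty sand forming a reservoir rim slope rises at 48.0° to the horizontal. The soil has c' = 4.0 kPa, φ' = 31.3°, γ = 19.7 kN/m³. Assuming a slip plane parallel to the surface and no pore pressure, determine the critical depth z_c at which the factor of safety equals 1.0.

z_c = 0.90 m

Setting FS = 1.00 in FS = [c' + γz cos²β tanφ'] / [γz sinβ cosβ] and solving for z:
z = c' / [γ cosβ (FS·sinβ − cosβ·tanφ')]
  = 4.0 / [19.7·cos48.0°·(1.00·sin48.0° − cos48.0°·tan31.3°)]
  = 4.0 / [19.7·0.6691·(1.00·0.7431 − 0.6691·0.6080)]
  = 4.0 / 4.4332 = 0.902 m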